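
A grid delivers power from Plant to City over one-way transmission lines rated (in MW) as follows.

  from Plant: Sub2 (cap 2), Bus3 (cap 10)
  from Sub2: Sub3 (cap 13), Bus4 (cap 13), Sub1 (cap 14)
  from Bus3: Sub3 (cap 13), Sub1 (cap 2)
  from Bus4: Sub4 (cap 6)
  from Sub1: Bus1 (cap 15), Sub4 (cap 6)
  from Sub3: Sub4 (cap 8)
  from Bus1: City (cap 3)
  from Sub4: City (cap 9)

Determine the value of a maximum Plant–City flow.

Augment Plant→Sub2→Bus4→Sub4→City: bottleneck 2, flow now 2.
Augment Plant→Bus3→Sub1→Bus1→City: bottleneck 2, flow now 4.
Augment Plant→Bus3→Sub3→Sub4→City: bottleneck 7, flow now 11.
Augment Plant→Bus3→Sub3→Sub4→Bus4→Sub2→Sub1→Bus1→City: bottleneck 1, flow now 12. (uses reverse residual edge)
No augmenting path remains; maximum flow = 12.
In the residual graph, reachable from Plant: {Plant}.
Min-cut edges: Plant→Sub2 (2), Plant→Bus3 (10); capacity 2 + 10 = 12.
This cut is saturated, so no flow can exceed 12.

12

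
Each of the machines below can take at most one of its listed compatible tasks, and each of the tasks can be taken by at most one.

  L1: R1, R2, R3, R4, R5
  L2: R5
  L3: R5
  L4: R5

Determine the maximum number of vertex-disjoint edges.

2

Unit-capacity flow: source→left, listed edges, right→sink; max matching = max flow.
Augmenting path L1→R1 (+1); matched 1.
Augmenting path L2→R5 (+1); matched 2.
No augmenting path remains; maximum matching = 2.
König certificate: {L1, R5} is a vertex cover of size 2 (every listed pair touches it), so no matching can be larger.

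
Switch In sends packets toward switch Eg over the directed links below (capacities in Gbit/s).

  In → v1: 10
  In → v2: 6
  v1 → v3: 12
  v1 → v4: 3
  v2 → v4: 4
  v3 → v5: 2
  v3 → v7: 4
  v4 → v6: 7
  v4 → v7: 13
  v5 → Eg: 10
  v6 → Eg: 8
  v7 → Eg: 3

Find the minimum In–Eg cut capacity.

12

Augment In→v1→v3→v5→Eg: bottleneck 2, flow now 2.
Augment In→v1→v3→v7→Eg: bottleneck 3, flow now 5.
Augment In→v1→v4→v6→Eg: bottleneck 3, flow now 8.
Augment In→v2→v4→v6→Eg: bottleneck 4, flow now 12.
No augmenting path remains; maximum flow = 12.
By max-flow min-cut, the minimum cut capacity equals the max flow.
In the residual graph, reachable from In: {In, v1, v2, v3, v7}.
Min-cut edges: v1→v4 (3), v2→v4 (4), v3→v5 (2), v7→Eg (3); capacity 3 + 4 + 2 + 3 = 12.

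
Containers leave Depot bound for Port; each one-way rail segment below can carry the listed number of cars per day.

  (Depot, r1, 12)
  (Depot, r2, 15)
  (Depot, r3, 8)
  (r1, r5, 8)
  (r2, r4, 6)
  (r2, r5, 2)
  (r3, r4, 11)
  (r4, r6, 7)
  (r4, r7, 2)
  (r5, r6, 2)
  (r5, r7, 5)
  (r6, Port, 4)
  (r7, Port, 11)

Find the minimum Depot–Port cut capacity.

Augment Depot→r1→r5→r6→Port: bottleneck 2, flow now 2.
Augment Depot→r1→r5→r7→Port: bottleneck 5, flow now 7.
Augment Depot→r2→r4→r6→Port: bottleneck 2, flow now 9.
Augment Depot→r2→r4→r7→Port: bottleneck 2, flow now 11.
No augmenting path remains; maximum flow = 11.
By max-flow min-cut, the minimum cut capacity equals the max flow.
In the residual graph, reachable from Depot: {Depot, r1, r2, r3, r4, r5, r6}.
Min-cut edges: r4→r7 (2), r5→r7 (5), r6→Port (4); capacity 2 + 5 + 4 = 11.

11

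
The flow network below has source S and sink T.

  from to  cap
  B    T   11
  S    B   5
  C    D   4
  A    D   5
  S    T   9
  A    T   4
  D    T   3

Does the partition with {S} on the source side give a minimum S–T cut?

Yes — it is a minimum cut (capacity 14).

Given cut capacity: 5 + 9 = 14.
Augment S→T: bottleneck 9, flow now 9.
Augment S→B→T: bottleneck 5, flow now 14.
No augmenting path remains; maximum flow = 14.
Cut capacity 14 equals the max flow, so it is a minimum cut.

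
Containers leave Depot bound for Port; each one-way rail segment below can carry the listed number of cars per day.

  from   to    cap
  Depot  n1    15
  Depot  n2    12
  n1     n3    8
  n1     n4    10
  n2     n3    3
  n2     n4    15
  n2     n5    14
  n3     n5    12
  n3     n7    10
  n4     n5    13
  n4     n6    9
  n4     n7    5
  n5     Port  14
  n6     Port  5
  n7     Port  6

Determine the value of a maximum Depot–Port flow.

25

Augment Depot→n2→n5→Port: bottleneck 12, flow now 12.
Augment Depot→n1→n3→n5→Port: bottleneck 2, flow now 14.
Augment Depot→n1→n3→n7→Port: bottleneck 6, flow now 20.
Augment Depot→n1→n4→n6→Port: bottleneck 5, flow now 25.
No augmenting path remains; maximum flow = 25.
In the residual graph, reachable from Depot: {Depot, n1, n2, n3, n4, n5, n6, n7}.
Min-cut edges: n5→Port (14), n6→Port (5), n7→Port (6); capacity 14 + 5 + 6 = 25.
This cut is saturated, so no flow can exceed 25.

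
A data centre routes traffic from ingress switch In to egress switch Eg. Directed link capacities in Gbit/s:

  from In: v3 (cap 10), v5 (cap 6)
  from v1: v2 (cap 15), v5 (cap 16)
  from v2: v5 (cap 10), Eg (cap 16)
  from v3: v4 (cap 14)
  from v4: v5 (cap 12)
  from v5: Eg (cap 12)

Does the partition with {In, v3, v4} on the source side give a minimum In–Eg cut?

Given cut capacity: 6 + 12 = 18.
Augment In→v5→Eg: bottleneck 6, flow now 6.
Augment In→v3→v4→v5→Eg: bottleneck 6, flow now 12.
No augmenting path remains; maximum flow = 12.
In the residual graph, reachable from In: {In, v3, v4, v5}.
Min-cut edges: v5→Eg (12); capacity 12 = 12.
Cut capacity 18 exceeds the max flow 12, so it is not minimum.

No — its capacity is 18, but the minimum cut has capacity 12.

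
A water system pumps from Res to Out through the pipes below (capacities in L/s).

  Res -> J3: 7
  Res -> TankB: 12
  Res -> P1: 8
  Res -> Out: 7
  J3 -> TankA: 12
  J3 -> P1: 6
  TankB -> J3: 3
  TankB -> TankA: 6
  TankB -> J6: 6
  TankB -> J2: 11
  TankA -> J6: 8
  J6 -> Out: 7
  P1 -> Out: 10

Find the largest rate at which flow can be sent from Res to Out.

Augment Res→Out: bottleneck 7, flow now 7.
Augment Res→P1→Out: bottleneck 8, flow now 15.
Augment Res→J3→P1→Out: bottleneck 2, flow now 17.
Augment Res→TankB→J6→Out: bottleneck 6, flow now 23.
Augment Res→J3→TankA→J6→Out: bottleneck 1, flow now 24.
No augmenting path remains; maximum flow = 24.
In the residual graph, reachable from Res: {Res, J3, TankB, TankA, J6, J2, P1}.
Min-cut edges: Res→Out (7), J6→Out (7), P1→Out (10); capacity 7 + 7 + 10 = 24.
This cut is saturated, so no flow can exceed 24.

24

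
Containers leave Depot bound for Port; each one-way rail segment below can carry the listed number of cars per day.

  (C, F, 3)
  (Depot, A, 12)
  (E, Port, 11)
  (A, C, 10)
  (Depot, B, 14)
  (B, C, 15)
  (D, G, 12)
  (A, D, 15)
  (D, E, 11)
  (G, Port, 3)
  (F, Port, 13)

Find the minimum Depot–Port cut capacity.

15

Augment Depot→A→C→F→Port: bottleneck 3, flow now 3.
Augment Depot→A→D→E→Port: bottleneck 9, flow now 12.
Augment Depot→B→C→A→D→E→Port: bottleneck 2, flow now 14. (uses reverse residual edge)
Augment Depot→B→C→A→D→G→Port: bottleneck 1, flow now 15. (uses reverse residual edge)
No augmenting path remains; maximum flow = 15.
By max-flow min-cut, the minimum cut capacity equals the max flow.
In the residual graph, reachable from Depot: {Depot, B, C}.
Min-cut edges: Depot→A (12), C→F (3); capacity 12 + 3 = 15.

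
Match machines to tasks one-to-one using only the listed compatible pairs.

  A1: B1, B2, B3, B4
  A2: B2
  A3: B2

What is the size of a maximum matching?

2

Unit-capacity flow: source→left, listed edges, right→sink; max matching = max flow.
Augmenting path A1→B1 (+1); matched 1.
Augmenting path A2→B2 (+1); matched 2.
No augmenting path remains; maximum matching = 2.
König certificate: {A1, B2} is a vertex cover of size 2 (every listed pair touches it), so no matching can be larger.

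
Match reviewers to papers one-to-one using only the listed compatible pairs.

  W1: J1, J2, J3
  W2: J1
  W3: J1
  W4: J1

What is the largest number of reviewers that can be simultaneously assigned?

Unit-capacity flow: source→left, listed edges, right→sink; max matching = max flow.
Augmenting path W1→J1 (+1); matched 1.
Augmenting path W2→J1→W1→J2 (+1); matched 2.
No augmenting path remains; maximum matching = 2.
König certificate: {W1, J1} is a vertex cover of size 2 (every listed pair touches it), so no matching can be larger.

2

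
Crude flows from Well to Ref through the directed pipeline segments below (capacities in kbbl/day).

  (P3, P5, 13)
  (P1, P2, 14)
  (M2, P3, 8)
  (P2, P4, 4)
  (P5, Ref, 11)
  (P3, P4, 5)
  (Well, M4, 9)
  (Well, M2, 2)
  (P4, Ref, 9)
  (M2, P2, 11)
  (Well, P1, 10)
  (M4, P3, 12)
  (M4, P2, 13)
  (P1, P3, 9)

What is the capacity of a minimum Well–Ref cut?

Augment Well→M4→P3→P4→Ref: bottleneck 5, flow now 5.
Augment Well→M4→P3→P5→Ref: bottleneck 4, flow now 9.
Augment Well→M2→P3→P5→Ref: bottleneck 2, flow now 11.
Augment Well→P1→P3→P5→Ref: bottleneck 5, flow now 16.
Augment Well→P1→P2→P4→Ref: bottleneck 4, flow now 20.
No augmenting path remains; maximum flow = 20.
By max-flow min-cut, the minimum cut capacity equals the max flow.
In the residual graph, reachable from Well: {Well, M4, M2, P1, P3, P2, P5}.
Min-cut edges: P3→P4 (5), P2→P4 (4), P5→Ref (11); capacity 5 + 4 + 11 = 20.

20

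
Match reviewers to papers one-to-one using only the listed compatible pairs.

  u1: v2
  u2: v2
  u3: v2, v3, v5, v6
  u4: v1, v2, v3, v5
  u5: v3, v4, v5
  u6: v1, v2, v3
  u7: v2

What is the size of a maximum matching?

5

Unit-capacity flow: source→left, listed edges, right→sink; max matching = max flow.
Augmenting path u1→v2 (+1); matched 1.
Augmenting path u3→v3 (+1); matched 2.
Augmenting path u4→v1 (+1); matched 3.
Augmenting path u5→v4 (+1); matched 4.
Augmenting path u6→v1→u4→v5 (+1); matched 5.
No augmenting path remains; maximum matching = 5.
König certificate: {u3, u4, u5, u6, v2} is a vertex cover of size 5 (every listed pair touches it), so no matching can be larger.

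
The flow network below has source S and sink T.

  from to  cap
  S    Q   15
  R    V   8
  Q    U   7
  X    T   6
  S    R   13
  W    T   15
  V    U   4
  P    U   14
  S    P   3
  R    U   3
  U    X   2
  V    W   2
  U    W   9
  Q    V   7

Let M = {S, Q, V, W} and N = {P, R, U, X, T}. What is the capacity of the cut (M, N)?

Edges leaving {S, Q, V, W}: S→P (3), S→R (13), Q→U (7), V→U (4), W→T (15).
Cut capacity = 3 + 13 + 7 + 4 + 15 = 42.

42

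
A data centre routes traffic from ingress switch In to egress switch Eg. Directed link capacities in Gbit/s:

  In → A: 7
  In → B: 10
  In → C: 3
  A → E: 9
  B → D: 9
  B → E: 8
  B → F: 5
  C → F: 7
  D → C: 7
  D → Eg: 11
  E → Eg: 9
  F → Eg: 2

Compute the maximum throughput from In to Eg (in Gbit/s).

19

Augment In→A→E→Eg: bottleneck 7, flow now 7.
Augment In→B→D→Eg: bottleneck 9, flow now 16.
Augment In→B→E→Eg: bottleneck 1, flow now 17.
Augment In→C→F→Eg: bottleneck 2, flow now 19.
No augmenting path remains; maximum flow = 19.
In the residual graph, reachable from In: {In, C, F}.
Min-cut edges: In→A (7), In→B (10), F→Eg (2); capacity 7 + 10 + 2 = 19.
This cut is saturated, so no flow can exceed 19.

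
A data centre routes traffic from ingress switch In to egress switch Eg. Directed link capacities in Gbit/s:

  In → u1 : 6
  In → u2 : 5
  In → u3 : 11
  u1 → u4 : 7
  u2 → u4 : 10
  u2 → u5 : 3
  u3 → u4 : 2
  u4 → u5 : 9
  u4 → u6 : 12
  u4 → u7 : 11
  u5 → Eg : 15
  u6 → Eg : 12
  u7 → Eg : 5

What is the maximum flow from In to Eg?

Augment In→u2→u5→Eg: bottleneck 3, flow now 3.
Augment In→u1→u4→u5→Eg: bottleneck 6, flow now 9.
Augment In→u2→u4→u5→Eg: bottleneck 2, flow now 11.
Augment In→u3→u4→u5→Eg: bottleneck 1, flow now 12.
Augment In→u3→u4→u6→Eg: bottleneck 1, flow now 13.
No augmenting path remains; maximum flow = 13.
In the residual graph, reachable from In: {In, u3}.
Min-cut edges: In→u1 (6), In→u2 (5), u3→u4 (2); capacity 6 + 5 + 2 = 13.
This cut is saturated, so no flow can exceed 13.

13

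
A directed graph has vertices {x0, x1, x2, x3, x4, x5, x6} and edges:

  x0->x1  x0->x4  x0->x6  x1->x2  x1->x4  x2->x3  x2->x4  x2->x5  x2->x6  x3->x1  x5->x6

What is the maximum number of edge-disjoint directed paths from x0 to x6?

Assign every edge capacity 1; by Menger, the answer equals the max flow.
Path x0→x6 (+1); total 1.
Path x0→x1→x2→x6 (+1); total 2.
No residual x0→x6 path; max flow = 2.
Certifying cut of size 2: {x0→x1, x0→x6}.

2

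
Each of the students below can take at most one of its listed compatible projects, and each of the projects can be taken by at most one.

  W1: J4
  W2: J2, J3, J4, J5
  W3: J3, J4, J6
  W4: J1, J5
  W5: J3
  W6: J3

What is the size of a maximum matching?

5

Unit-capacity flow: source→left, listed edges, right→sink; max matching = max flow.
Augmenting path W1→J4 (+1); matched 1.
Augmenting path W2→J2 (+1); matched 2.
Augmenting path W3→J3 (+1); matched 3.
Augmenting path W4→J1 (+1); matched 4.
Augmenting path W5→J3→W3→J6 (+1); matched 5.
No augmenting path remains; maximum matching = 5.
König certificate: {W1, W2, W3, W4, J3} is a vertex cover of size 5 (every listed pair touches it), so no matching can be larger.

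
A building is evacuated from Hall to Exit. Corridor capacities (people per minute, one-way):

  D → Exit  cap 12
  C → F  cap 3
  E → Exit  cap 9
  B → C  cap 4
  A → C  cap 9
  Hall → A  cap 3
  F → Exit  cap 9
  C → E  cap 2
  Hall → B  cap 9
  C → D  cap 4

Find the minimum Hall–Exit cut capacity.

Augment Hall→A→C→D→Exit: bottleneck 3, flow now 3.
Augment Hall→B→C→D→Exit: bottleneck 1, flow now 4.
Augment Hall→B→C→E→Exit: bottleneck 2, flow now 6.
Augment Hall→B→C→F→Exit: bottleneck 1, flow now 7.
No augmenting path remains; maximum flow = 7.
By max-flow min-cut, the minimum cut capacity equals the max flow.
In the residual graph, reachable from Hall: {Hall, B}.
Min-cut edges: Hall→A (3), B→C (4); capacity 3 + 4 = 7.

7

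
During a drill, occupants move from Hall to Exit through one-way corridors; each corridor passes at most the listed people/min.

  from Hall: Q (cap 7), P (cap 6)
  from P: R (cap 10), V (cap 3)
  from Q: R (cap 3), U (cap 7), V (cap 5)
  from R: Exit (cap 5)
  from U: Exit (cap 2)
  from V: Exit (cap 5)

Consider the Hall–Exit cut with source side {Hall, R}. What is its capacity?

18

Edges leaving {Hall, R}: Hall→P (6), Hall→Q (7), R→Exit (5).
Cut capacity = 6 + 7 + 5 = 18.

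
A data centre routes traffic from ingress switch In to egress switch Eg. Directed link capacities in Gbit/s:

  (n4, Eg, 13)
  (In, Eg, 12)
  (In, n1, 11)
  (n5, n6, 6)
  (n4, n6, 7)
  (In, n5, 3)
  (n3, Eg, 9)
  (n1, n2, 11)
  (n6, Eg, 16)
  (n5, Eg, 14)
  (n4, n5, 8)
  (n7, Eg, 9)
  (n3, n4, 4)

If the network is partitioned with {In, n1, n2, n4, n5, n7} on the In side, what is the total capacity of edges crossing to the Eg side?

61

Edges leaving {In, n1, n2, n4, n5, n7}: In→Eg (12), n4→n6 (7), n4→Eg (13), n5→n6 (6), n5→Eg (14), n7→Eg (9).
Cut capacity = 12 + 7 + 13 + 6 + 14 + 9 = 61.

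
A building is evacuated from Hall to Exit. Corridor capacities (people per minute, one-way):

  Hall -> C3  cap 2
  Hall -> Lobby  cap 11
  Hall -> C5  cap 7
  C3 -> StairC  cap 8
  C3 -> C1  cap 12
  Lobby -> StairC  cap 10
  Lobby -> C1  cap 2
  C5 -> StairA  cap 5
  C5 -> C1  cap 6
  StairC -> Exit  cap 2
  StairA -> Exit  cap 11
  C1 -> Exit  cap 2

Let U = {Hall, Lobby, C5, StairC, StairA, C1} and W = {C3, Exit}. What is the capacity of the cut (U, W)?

17

Edges leaving {Hall, Lobby, C5, StairC, StairA, C1}: Hall→C3 (2), StairC→Exit (2), StairA→Exit (11), C1→Exit (2).
Cut capacity = 2 + 2 + 11 + 2 = 17.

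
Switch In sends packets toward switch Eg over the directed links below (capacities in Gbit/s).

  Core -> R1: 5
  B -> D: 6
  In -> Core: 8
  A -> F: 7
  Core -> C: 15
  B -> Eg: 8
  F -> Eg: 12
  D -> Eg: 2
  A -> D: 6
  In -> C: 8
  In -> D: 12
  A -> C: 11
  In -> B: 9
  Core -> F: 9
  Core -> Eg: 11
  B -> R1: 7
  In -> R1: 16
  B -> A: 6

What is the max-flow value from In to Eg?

19

Augment In→B→Eg: bottleneck 8, flow now 8.
Augment In→Core→Eg: bottleneck 8, flow now 16.
Augment In→D→Eg: bottleneck 2, flow now 18.
Augment In→B→A→F→Eg: bottleneck 1, flow now 19.
No augmenting path remains; maximum flow = 19.
In the residual graph, reachable from In: {In, C, D, R1}.
Min-cut edges: In→B (9), In→Core (8), D→Eg (2); capacity 9 + 8 + 2 = 19.
This cut is saturated, so no flow can exceed 19.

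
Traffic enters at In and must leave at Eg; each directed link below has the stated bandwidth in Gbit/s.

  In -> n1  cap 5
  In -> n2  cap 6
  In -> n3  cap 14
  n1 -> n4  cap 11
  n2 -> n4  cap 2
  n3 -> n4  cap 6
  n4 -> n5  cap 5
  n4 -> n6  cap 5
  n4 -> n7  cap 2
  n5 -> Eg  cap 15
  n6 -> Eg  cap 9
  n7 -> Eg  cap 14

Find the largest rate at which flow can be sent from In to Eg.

Augment In→n1→n4→n5→Eg: bottleneck 5, flow now 5.
Augment In→n2→n4→n6→Eg: bottleneck 2, flow now 7.
Augment In→n3→n4→n6→Eg: bottleneck 3, flow now 10.
Augment In→n3→n4→n7→Eg: bottleneck 2, flow now 12.
No augmenting path remains; maximum flow = 12.
In the residual graph, reachable from In: {In, n1, n2, n3, n4}.
Min-cut edges: n4→n5 (5), n4→n6 (5), n4→n7 (2); capacity 5 + 5 + 2 = 12.
This cut is saturated, so no flow can exceed 12.

12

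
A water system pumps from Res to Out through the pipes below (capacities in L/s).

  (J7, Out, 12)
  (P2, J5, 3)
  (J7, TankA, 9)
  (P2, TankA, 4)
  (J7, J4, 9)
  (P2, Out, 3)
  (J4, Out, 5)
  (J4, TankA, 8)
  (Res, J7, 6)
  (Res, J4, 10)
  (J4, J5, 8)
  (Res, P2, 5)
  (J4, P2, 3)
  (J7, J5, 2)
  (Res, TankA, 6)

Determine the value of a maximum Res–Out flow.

Augment Res→J7→Out: bottleneck 6, flow now 6.
Augment Res→J4→Out: bottleneck 5, flow now 11.
Augment Res→P2→Out: bottleneck 3, flow now 14.
No augmenting path remains; maximum flow = 14.
In the residual graph, reachable from Res: {Res, J4, P2, J5, TankA}.
Min-cut edges: Res→J7 (6), J4→Out (5), P2→Out (3); capacity 6 + 5 + 3 = 14.
This cut is saturated, so no flow can exceed 14.

14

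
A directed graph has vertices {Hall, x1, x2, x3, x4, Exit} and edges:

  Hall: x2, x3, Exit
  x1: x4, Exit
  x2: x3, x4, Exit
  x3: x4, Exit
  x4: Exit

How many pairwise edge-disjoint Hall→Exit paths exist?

Assign every edge capacity 1; by Menger, the answer equals the max flow.
Path Hall→Exit (+1); total 1.
Path Hall→x2→Exit (+1); total 2.
Path Hall→x3→Exit (+1); total 3.
No residual Hall→Exit path; max flow = 3.
Certifying cut of size 3: {Hall→Exit, Hall→x2, Hall→x3}.

3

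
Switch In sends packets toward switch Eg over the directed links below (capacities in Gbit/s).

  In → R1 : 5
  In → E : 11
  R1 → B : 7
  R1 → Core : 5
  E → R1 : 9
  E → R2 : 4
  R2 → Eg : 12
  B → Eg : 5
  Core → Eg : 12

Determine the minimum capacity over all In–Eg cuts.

Augment In→R1→B→Eg: bottleneck 5, flow now 5.
Augment In→E→R2→Eg: bottleneck 4, flow now 9.
Augment In→E→R1→Core→Eg: bottleneck 5, flow now 14.
No augmenting path remains; maximum flow = 14.
By max-flow min-cut, the minimum cut capacity equals the max flow.
In the residual graph, reachable from In: {In, R1, E, B}.
Min-cut edges: R1→Core (5), E→R2 (4), B→Eg (5); capacity 5 + 4 + 5 = 14.

14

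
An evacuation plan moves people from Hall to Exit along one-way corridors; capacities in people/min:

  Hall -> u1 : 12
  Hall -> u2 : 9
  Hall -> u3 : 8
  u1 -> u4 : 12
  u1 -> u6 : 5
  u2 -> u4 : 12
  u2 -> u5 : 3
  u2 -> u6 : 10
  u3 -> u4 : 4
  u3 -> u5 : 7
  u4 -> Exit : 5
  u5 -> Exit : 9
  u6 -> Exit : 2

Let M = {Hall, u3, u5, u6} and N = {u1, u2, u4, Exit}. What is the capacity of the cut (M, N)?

36

Edges leaving {Hall, u3, u5, u6}: Hall→u1 (12), Hall→u2 (9), u3→u4 (4), u5→Exit (9), u6→Exit (2).
Cut capacity = 12 + 9 + 4 + 9 + 2 = 36.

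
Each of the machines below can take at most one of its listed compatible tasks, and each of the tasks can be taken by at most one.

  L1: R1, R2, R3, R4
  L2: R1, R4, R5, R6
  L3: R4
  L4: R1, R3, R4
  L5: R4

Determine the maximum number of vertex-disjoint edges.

Unit-capacity flow: source→left, listed edges, right→sink; max matching = max flow.
Augmenting path L1→R1 (+1); matched 1.
Augmenting path L2→R4 (+1); matched 2.
Augmenting path L4→R3 (+1); matched 3.
Augmenting path L3→R4→L2→R5 (+1); matched 4.
No augmenting path remains; maximum matching = 4.
König certificate: {L1, L2, L4, R4} is a vertex cover of size 4 (every listed pair touches it), so no matching can be larger.

4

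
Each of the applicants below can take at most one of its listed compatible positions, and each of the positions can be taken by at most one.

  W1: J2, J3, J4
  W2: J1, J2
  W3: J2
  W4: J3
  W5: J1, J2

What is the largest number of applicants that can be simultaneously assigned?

4

Unit-capacity flow: source→left, listed edges, right→sink; max matching = max flow.
Augmenting path W1→J2 (+1); matched 1.
Augmenting path W2→J1 (+1); matched 2.
Augmenting path W4→J3 (+1); matched 3.
Augmenting path W3→J2→W1→J4 (+1); matched 4.
No augmenting path remains; maximum matching = 4.
König certificate: {W1, W4, J1, J2} is a vertex cover of size 4 (every listed pair touches it), so no matching can be larger.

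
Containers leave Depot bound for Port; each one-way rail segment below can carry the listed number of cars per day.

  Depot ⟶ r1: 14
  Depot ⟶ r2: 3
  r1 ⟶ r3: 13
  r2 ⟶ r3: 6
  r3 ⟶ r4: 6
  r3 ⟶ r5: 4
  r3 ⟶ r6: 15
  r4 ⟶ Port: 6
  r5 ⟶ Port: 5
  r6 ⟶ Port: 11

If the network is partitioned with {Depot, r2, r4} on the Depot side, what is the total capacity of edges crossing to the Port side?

26

Edges leaving {Depot, r2, r4}: Depot→r1 (14), r2→r3 (6), r4→Port (6).
Cut capacity = 14 + 6 + 6 = 26.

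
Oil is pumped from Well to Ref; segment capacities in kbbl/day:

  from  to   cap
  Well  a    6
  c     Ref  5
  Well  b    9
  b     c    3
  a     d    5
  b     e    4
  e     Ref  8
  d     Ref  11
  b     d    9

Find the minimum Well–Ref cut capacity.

Augment Well→a→d→Ref: bottleneck 5, flow now 5.
Augment Well→b→c→Ref: bottleneck 3, flow now 8.
Augment Well→b→d→Ref: bottleneck 6, flow now 14.
No augmenting path remains; maximum flow = 14.
By max-flow min-cut, the minimum cut capacity equals the max flow.
In the residual graph, reachable from Well: {Well, a}.
Min-cut edges: Well→b (9), a→d (5); capacity 9 + 5 = 14.

14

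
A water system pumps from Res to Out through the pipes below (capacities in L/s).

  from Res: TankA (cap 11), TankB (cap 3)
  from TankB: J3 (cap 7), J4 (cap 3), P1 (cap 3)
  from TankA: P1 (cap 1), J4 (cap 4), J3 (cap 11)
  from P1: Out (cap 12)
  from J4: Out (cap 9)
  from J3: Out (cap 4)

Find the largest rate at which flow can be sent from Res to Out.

12

Augment Res→TankB→P1→Out: bottleneck 3, flow now 3.
Augment Res→TankA→P1→Out: bottleneck 1, flow now 4.
Augment Res→TankA→J4→Out: bottleneck 4, flow now 8.
Augment Res→TankA→J3→Out: bottleneck 4, flow now 12.
No augmenting path remains; maximum flow = 12.
In the residual graph, reachable from Res: {Res, TankA, J3}.
Min-cut edges: Res→TankB (3), TankA→P1 (1), TankA→J4 (4), J3→Out (4); capacity 3 + 1 + 4 + 4 = 12.
This cut is saturated, so no flow can exceed 12.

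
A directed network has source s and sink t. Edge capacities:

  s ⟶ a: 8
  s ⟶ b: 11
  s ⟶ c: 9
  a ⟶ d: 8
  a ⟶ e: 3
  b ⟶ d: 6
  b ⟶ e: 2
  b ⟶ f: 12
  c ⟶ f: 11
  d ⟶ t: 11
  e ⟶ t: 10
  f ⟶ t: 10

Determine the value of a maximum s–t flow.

Augment s→a→d→t: bottleneck 8, flow now 8.
Augment s→b→d→t: bottleneck 3, flow now 11.
Augment s→b→e→t: bottleneck 2, flow now 13.
Augment s→b→f→t: bottleneck 6, flow now 19.
Augment s→c→f→t: bottleneck 4, flow now 23.
Augment s→c→f→b→d→a→e→t: bottleneck 3, flow now 26. (uses reverse residual edge)
No augmenting path remains; maximum flow = 26.
In the residual graph, reachable from s: {s, b, c, f}.
Min-cut edges: s→a (8), b→d (6), b→e (2), f→t (10); capacity 8 + 6 + 2 + 10 = 26.
This cut is saturated, so no flow can exceed 26.

26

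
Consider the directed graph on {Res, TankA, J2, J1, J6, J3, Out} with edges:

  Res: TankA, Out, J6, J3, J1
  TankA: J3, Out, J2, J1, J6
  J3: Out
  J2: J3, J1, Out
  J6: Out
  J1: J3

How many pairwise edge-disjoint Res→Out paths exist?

4

Assign every edge capacity 1; by Menger, the answer equals the max flow.
Path Res→Out (+1); total 1.
Path Res→TankA→Out (+1); total 2.
Path Res→J6→Out (+1); total 3.
Path Res→J3→Out (+1); total 4.
No residual Res→Out path; max flow = 4.
Certifying cut of size 4: {J3→Out, Res→J6, Res→Out, Res→TankA}.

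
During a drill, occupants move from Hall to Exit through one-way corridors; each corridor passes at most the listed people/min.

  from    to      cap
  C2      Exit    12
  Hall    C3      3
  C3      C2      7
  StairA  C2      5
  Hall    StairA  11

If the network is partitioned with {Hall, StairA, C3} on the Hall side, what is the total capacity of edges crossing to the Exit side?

Edges leaving {Hall, StairA, C3}: StairA→C2 (5), C3→C2 (7).
Cut capacity = 5 + 7 = 12.

12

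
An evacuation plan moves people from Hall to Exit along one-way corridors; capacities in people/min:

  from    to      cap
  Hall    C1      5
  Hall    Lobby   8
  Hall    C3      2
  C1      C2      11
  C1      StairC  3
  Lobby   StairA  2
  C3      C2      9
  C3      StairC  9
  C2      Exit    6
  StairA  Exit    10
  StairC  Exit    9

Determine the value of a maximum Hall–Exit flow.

Augment Hall→C1→C2→Exit: bottleneck 5, flow now 5.
Augment Hall→Lobby→StairA→Exit: bottleneck 2, flow now 7.
Augment Hall→C3→C2→Exit: bottleneck 1, flow now 8.
Augment Hall→C3→StairC→Exit: bottleneck 1, flow now 9.
No augmenting path remains; maximum flow = 9.
In the residual graph, reachable from Hall: {Hall, Lobby}.
Min-cut edges: Hall→C1 (5), Hall→C3 (2), Lobby→StairA (2); capacity 5 + 2 + 2 = 9.
This cut is saturated, so no flow can exceed 9.

9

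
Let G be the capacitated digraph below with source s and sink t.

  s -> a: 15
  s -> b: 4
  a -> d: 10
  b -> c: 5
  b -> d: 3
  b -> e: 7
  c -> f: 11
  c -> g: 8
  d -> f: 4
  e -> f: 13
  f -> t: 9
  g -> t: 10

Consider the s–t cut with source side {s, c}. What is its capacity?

Edges leaving {s, c}: s→a (15), s→b (4), c→f (11), c→g (8).
Cut capacity = 15 + 4 + 11 + 8 = 38.

38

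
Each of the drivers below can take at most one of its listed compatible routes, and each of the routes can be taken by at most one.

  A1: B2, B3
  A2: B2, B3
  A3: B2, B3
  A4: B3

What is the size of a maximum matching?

2

Unit-capacity flow: source→left, listed edges, right→sink; max matching = max flow.
Augmenting path A1→B2 (+1); matched 1.
Augmenting path A2→B3 (+1); matched 2.
No augmenting path remains; maximum matching = 2.
König certificate: {B2, B3} is a vertex cover of size 2 (every listed pair touches it), so no matching can be larger.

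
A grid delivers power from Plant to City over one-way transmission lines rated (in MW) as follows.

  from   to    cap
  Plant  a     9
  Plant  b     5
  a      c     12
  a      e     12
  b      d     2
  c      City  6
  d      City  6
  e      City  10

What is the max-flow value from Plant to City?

Augment Plant→a→c→City: bottleneck 6, flow now 6.
Augment Plant→a→e→City: bottleneck 3, flow now 9.
Augment Plant→b→d→City: bottleneck 2, flow now 11.
No augmenting path remains; maximum flow = 11.
In the residual graph, reachable from Plant: {Plant, b}.
Min-cut edges: Plant→a (9), b→d (2); capacity 9 + 2 = 11.
This cut is saturated, so no flow can exceed 11.

11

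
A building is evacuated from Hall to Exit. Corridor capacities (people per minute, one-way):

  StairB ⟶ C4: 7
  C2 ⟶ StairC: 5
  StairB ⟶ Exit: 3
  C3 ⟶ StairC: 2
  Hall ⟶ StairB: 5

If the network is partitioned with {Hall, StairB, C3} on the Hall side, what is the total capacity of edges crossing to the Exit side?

Edges leaving {Hall, StairB, C3}: StairB→C4 (7), StairB→Exit (3), C3→StairC (2).
Cut capacity = 7 + 3 + 2 = 12.

12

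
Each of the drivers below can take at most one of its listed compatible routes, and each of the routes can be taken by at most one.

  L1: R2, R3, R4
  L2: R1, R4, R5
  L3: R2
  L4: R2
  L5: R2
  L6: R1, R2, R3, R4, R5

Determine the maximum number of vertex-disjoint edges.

4

Unit-capacity flow: source→left, listed edges, right→sink; max matching = max flow.
Augmenting path L1→R2 (+1); matched 1.
Augmenting path L2→R1 (+1); matched 2.
Augmenting path L6→R3 (+1); matched 3.
Augmenting path L3→R2→L1→R4 (+1); matched 4.
No augmenting path remains; maximum matching = 4.
König certificate: {L1, L2, L6, R2} is a vertex cover of size 4 (every listed pair touches it), so no matching can be larger.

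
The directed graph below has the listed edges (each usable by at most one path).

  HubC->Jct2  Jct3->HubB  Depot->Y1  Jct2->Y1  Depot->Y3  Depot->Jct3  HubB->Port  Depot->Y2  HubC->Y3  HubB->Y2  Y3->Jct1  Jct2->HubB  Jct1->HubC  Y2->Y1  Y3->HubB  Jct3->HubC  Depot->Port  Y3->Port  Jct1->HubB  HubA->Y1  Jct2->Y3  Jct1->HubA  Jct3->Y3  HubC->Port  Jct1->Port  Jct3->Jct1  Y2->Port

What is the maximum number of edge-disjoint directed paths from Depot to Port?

Assign every edge capacity 1; by Menger, the answer equals the max flow.
Path Depot→Port (+1); total 1.
Path Depot→Y2→Port (+1); total 2.
Path Depot→Y3→Port (+1); total 3.
Path Depot→Jct3→HubC→Port (+1); total 4.
No residual Depot→Port path; max flow = 4.
Certifying cut of size 4: {Depot→Jct3, Depot→Port, Depot→Y2, Depot→Y3}.

4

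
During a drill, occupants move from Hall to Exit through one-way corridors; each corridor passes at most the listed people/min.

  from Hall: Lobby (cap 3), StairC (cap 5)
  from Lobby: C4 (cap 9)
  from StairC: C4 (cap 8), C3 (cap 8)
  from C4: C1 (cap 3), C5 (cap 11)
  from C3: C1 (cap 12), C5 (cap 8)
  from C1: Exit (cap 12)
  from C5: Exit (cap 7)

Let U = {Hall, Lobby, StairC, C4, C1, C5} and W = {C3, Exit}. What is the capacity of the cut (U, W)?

27

Edges leaving {Hall, Lobby, StairC, C4, C1, C5}: StairC→C3 (8), C1→Exit (12), C5→Exit (7).
Cut capacity = 8 + 12 + 7 = 27.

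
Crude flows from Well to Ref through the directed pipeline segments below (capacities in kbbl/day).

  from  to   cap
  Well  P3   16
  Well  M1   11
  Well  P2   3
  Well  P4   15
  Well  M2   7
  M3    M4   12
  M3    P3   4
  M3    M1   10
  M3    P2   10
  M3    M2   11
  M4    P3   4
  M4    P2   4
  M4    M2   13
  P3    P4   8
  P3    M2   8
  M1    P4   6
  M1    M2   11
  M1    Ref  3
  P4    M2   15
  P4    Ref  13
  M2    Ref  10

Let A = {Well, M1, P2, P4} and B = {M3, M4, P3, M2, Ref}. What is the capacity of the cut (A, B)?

Edges leaving {Well, M1, P2, P4}: Well→P3 (16), Well→M2 (7), M1→M2 (11), M1→Ref (3), P4→M2 (15), P4→Ref (13).
Cut capacity = 16 + 7 + 11 + 3 + 15 + 13 = 65.

65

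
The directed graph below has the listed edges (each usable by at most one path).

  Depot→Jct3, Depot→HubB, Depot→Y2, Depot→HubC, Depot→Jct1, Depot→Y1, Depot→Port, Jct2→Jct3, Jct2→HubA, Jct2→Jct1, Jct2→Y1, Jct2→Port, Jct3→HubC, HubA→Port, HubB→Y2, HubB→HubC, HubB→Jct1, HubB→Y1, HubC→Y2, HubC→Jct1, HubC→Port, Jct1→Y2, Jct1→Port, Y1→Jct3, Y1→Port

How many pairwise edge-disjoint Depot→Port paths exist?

4

Assign every edge capacity 1; by Menger, the answer equals the max flow.
Path Depot→Port (+1); total 1.
Path Depot→HubC→Port (+1); total 2.
Path Depot→Jct1→Port (+1); total 3.
Path Depot→Y1→Port (+1); total 4.
No residual Depot→Port path; max flow = 4.
Certifying cut of size 4: {Depot→Port, HubC→Port, Jct1→Port, Y1→Port}.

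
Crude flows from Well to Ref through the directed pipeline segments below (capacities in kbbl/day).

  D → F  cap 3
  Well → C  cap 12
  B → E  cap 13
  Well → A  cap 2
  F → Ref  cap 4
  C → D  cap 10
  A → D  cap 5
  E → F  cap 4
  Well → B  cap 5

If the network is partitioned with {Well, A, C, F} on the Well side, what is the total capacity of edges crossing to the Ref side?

24

Edges leaving {Well, A, C, F}: Well→B (5), A→D (5), C→D (10), F→Ref (4).
Cut capacity = 5 + 5 + 10 + 4 = 24.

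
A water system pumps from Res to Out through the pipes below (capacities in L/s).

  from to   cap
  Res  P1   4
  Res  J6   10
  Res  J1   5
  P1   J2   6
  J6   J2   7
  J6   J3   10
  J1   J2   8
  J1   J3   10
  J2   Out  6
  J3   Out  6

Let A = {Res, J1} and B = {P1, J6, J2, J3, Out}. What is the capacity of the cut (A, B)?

32

Edges leaving {Res, J1}: Res→P1 (4), Res→J6 (10), J1→J2 (8), J1→J3 (10).
Cut capacity = 4 + 10 + 8 + 10 = 32.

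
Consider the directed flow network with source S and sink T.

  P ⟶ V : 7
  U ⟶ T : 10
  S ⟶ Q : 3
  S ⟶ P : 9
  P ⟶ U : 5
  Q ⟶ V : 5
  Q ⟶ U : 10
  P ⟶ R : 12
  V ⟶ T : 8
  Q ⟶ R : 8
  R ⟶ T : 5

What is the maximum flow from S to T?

12

Augment S→P→R→T: bottleneck 5, flow now 5.
Augment S→P→U→T: bottleneck 4, flow now 9.
Augment S→Q→U→T: bottleneck 3, flow now 12.
No augmenting path remains; maximum flow = 12.
In the residual graph, reachable from S: {S}.
Min-cut edges: S→P (9), S→Q (3); capacity 9 + 3 = 12.
This cut is saturated, so no flow can exceed 12.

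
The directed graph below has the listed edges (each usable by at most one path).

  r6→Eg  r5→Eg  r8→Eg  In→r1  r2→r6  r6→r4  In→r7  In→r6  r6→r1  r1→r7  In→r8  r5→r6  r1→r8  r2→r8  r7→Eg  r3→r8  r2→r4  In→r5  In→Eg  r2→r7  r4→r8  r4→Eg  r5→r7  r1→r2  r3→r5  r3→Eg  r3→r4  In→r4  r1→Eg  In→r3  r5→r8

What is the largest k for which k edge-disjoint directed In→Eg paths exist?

Assign every edge capacity 1; by Menger, the answer equals the max flow.
Path In→Eg (+1); total 1.
Path In→r1→Eg (+1); total 2.
Path In→r3→Eg (+1); total 3.
Path In→r4→Eg (+1); total 4.
Path In→r5→Eg (+1); total 5.
Path In→r6→Eg (+1); total 6.
Path In→r7→Eg (+1); total 7.
Path In→r8→Eg (+1); total 8.
No residual In→Eg path; max flow = 8.
Certifying cut of size 8: {In→Eg, In→r1, In→r3, In→r4, In→r5, In→r6, In→r7, In→r8}.

8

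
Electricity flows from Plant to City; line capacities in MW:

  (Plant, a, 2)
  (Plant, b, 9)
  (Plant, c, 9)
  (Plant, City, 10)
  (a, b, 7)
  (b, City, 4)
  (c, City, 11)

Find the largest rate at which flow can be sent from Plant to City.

Augment Plant→City: bottleneck 10, flow now 10.
Augment Plant→b→City: bottleneck 4, flow now 14.
Augment Plant→c→City: bottleneck 9, flow now 23.
No augmenting path remains; maximum flow = 23.
In the residual graph, reachable from Plant: {Plant, a, b}.
Min-cut edges: Plant→c (9), Plant→City (10), b→City (4); capacity 9 + 10 + 4 = 23.
This cut is saturated, so no flow can exceed 23.

23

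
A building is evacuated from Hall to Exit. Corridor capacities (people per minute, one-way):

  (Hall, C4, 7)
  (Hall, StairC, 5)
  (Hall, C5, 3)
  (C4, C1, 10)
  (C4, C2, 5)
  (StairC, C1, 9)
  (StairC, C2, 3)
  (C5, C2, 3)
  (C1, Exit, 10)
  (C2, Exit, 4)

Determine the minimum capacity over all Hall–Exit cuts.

14

Augment Hall→C4→C1→Exit: bottleneck 7, flow now 7.
Augment Hall→StairC→C1→Exit: bottleneck 3, flow now 10.
Augment Hall→StairC→C2→Exit: bottleneck 2, flow now 12.
Augment Hall→C5→C2→Exit: bottleneck 2, flow now 14.
No augmenting path remains; maximum flow = 14.
By max-flow min-cut, the minimum cut capacity equals the max flow.
In the residual graph, reachable from Hall: {Hall, C4, StairC, C5, C1, C2}.
Min-cut edges: C1→Exit (10), C2→Exit (4); capacity 10 + 4 = 14.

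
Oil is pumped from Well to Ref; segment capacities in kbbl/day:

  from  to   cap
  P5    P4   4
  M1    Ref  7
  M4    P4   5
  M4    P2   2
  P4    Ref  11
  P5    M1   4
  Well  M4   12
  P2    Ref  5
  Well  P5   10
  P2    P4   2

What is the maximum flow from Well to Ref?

15

Augment Well→P5→M1→Ref: bottleneck 4, flow now 4.
Augment Well→P5→P4→Ref: bottleneck 4, flow now 8.
Augment Well→M4→P4→Ref: bottleneck 5, flow now 13.
Augment Well→M4→P2→Ref: bottleneck 2, flow now 15.
No augmenting path remains; maximum flow = 15.
In the residual graph, reachable from Well: {Well, P5, M4}.
Min-cut edges: P5→M1 (4), P5→P4 (4), M4→P4 (5), M4→P2 (2); capacity 4 + 4 + 5 + 2 = 15.
This cut is saturated, so no flow can exceed 15.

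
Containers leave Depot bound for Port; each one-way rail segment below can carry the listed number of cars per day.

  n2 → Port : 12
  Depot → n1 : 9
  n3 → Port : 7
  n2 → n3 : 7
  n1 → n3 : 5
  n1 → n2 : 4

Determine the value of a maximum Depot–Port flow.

Augment Depot→n1→n2→Port: bottleneck 4, flow now 4.
Augment Depot→n1→n3→Port: bottleneck 5, flow now 9.
No augmenting path remains; maximum flow = 9.
In the residual graph, reachable from Depot: {Depot}.
Min-cut edges: Depot→n1 (9); capacity 9 = 9.
This cut is saturated, so no flow can exceed 9.

9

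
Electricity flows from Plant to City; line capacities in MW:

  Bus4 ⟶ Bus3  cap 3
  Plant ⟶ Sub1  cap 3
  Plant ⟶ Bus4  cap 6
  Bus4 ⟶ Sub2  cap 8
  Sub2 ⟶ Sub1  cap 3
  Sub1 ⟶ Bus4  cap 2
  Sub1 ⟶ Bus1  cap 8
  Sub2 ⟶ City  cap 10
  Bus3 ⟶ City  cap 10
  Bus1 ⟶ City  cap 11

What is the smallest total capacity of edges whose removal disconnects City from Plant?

9

Augment Plant→Bus4→Bus3→City: bottleneck 3, flow now 3.
Augment Plant→Bus4→Sub2→City: bottleneck 3, flow now 6.
Augment Plant→Sub1→Bus1→City: bottleneck 3, flow now 9.
No augmenting path remains; maximum flow = 9.
By max-flow min-cut, the minimum cut capacity equals the max flow.
In the residual graph, reachable from Plant: {Plant}.
Min-cut edges: Plant→Bus4 (6), Plant→Sub1 (3); capacity 6 + 3 = 9.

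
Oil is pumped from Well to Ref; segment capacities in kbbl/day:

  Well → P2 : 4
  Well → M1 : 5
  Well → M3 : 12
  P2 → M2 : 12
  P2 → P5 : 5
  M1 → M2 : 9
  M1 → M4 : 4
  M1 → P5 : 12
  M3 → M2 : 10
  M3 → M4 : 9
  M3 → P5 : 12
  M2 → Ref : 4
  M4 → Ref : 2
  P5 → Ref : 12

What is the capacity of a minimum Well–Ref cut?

Augment Well→P2→M2→Ref: bottleneck 4, flow now 4.
Augment Well→M1→M4→Ref: bottleneck 2, flow now 6.
Augment Well→M1→P5→Ref: bottleneck 3, flow now 9.
Augment Well→M3→P5→Ref: bottleneck 9, flow now 18.
No augmenting path remains; maximum flow = 18.
By max-flow min-cut, the minimum cut capacity equals the max flow.
In the residual graph, reachable from Well: {Well, P2, M1, M3, M2, M4, P5}.
Min-cut edges: M2→Ref (4), M4→Ref (2), P5→Ref (12); capacity 4 + 2 + 12 = 18.

18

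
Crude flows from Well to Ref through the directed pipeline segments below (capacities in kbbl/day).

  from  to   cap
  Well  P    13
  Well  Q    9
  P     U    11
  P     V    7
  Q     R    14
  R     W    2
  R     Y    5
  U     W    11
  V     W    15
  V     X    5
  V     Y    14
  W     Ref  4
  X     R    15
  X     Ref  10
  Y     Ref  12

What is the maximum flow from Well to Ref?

Augment Well→P→U→W→Ref: bottleneck 4, flow now 4.
Augment Well→P→V→X→Ref: bottleneck 5, flow now 9.
Augment Well→P→V→Y→Ref: bottleneck 2, flow now 11.
Augment Well→Q→R→Y→Ref: bottleneck 5, flow now 16.
No augmenting path remains; maximum flow = 16.
In the residual graph, reachable from Well: {Well, P, Q, R, U, W}.
Min-cut edges: P→V (7), R→Y (5), W→Ref (4); capacity 7 + 5 + 4 = 16.
This cut is saturated, so no flow can exceed 16.

16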